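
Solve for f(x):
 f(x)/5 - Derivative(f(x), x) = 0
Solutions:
 f(x) = C1*exp(x/5)


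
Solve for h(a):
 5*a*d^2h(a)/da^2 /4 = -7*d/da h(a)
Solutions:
 h(a) = C1 + C2/a^(23/5)


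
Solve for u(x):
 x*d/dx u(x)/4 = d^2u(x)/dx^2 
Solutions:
 u(x) = C1 + C2*erfi(sqrt(2)*x/4)


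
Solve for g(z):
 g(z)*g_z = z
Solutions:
 g(z) = -sqrt(C1 + z^2)
 g(z) = sqrt(C1 + z^2)


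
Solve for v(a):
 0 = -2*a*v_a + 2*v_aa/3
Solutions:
 v(a) = C1 + C2*erfi(sqrt(6)*a/2)


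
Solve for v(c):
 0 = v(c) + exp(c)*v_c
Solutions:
 v(c) = C1*exp(exp(-c))


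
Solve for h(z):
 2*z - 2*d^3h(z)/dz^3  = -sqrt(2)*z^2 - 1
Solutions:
 h(z) = C1 + C2*z + C3*z^2 + sqrt(2)*z^5/120 + z^4/24 + z^3/12


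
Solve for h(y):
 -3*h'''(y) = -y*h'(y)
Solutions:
 h(y) = C1 + Integral(C2*airyai(3^(2/3)*y/3) + C3*airybi(3^(2/3)*y/3), y)


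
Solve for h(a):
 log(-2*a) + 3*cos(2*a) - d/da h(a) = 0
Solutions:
 h(a) = C1 + a*log(-a) - a + a*log(2) + 3*sin(2*a)/2


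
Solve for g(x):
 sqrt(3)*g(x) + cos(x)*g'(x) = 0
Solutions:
 g(x) = C1*(sin(x) - 1)^(sqrt(3)/2)/(sin(x) + 1)^(sqrt(3)/2)


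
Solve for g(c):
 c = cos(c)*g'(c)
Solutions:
 g(c) = C1 + Integral(c/cos(c), c)


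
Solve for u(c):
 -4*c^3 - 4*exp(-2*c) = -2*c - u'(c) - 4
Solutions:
 u(c) = C1 + c^4 - c^2 - 4*c - 2*exp(-2*c)


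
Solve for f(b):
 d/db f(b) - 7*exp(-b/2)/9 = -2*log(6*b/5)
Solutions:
 f(b) = C1 - 2*b*log(b) + 2*b*(-log(6) + 1 + log(5)) - 14*exp(-b/2)/9


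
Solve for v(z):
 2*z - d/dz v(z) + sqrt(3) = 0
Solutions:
 v(z) = C1 + z^2 + sqrt(3)*z


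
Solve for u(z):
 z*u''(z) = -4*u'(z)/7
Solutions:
 u(z) = C1 + C2*z^(3/7)


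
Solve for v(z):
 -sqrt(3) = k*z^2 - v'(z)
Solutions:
 v(z) = C1 + k*z^3/3 + sqrt(3)*z


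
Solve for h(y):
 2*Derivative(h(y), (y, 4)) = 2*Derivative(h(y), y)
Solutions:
 h(y) = C1 + C4*exp(y) + (C2*sin(sqrt(3)*y/2) + C3*cos(sqrt(3)*y/2))*exp(-y/2)


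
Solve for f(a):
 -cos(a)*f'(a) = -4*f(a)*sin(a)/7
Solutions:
 f(a) = C1/cos(a)^(4/7)


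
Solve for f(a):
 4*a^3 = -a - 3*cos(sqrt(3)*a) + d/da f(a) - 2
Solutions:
 f(a) = C1 + a^4 + a^2/2 + 2*a + sqrt(3)*sin(sqrt(3)*a)


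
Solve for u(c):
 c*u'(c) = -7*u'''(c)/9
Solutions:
 u(c) = C1 + Integral(C2*airyai(-21^(2/3)*c/7) + C3*airybi(-21^(2/3)*c/7), c)


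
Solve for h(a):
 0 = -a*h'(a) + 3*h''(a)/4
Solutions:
 h(a) = C1 + C2*erfi(sqrt(6)*a/3)


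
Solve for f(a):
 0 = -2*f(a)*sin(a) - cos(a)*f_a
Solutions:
 f(a) = C1*cos(a)^2


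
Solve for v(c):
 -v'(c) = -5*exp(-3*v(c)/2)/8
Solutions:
 v(c) = 2*log(C1 + 15*c/16)/3
 v(c) = 2*log(2^(2/3)*(-3^(1/3) - 3^(5/6)*I)*(C1 + 5*c)^(1/3)/8)
 v(c) = 2*log(2^(2/3)*(-3^(1/3) + 3^(5/6)*I)*(C1 + 5*c)^(1/3)/8)


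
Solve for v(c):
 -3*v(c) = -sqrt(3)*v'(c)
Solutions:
 v(c) = C1*exp(sqrt(3)*c)


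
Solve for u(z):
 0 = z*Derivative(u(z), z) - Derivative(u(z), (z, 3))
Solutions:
 u(z) = C1 + Integral(C2*airyai(z) + C3*airybi(z), z)


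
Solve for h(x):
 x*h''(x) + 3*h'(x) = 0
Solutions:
 h(x) = C1 + C2/x^2


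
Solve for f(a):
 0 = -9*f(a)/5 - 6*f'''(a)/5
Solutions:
 f(a) = C3*exp(-2^(2/3)*3^(1/3)*a/2) + (C1*sin(2^(2/3)*3^(5/6)*a/4) + C2*cos(2^(2/3)*3^(5/6)*a/4))*exp(2^(2/3)*3^(1/3)*a/4)


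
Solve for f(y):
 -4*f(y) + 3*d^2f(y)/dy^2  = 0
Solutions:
 f(y) = C1*exp(-2*sqrt(3)*y/3) + C2*exp(2*sqrt(3)*y/3)


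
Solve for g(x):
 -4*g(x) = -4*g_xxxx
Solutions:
 g(x) = C1*exp(-x) + C2*exp(x) + C3*sin(x) + C4*cos(x)


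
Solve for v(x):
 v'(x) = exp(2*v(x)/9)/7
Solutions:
 v(x) = 9*log(-sqrt(-1/(C1 + x))) - 9*log(2) + 9*log(3) + 9*log(14)/2
 v(x) = 9*log(-1/(C1 + x))/2 - 9*log(2) + 9*log(3) + 9*log(14)/2


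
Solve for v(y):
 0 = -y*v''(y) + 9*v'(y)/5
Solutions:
 v(y) = C1 + C2*y^(14/5)


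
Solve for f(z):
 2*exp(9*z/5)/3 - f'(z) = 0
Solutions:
 f(z) = C1 + 10*exp(9*z/5)/27


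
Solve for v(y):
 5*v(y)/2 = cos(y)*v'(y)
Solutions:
 v(y) = C1*(sin(y) + 1)^(5/4)/(sin(y) - 1)^(5/4)


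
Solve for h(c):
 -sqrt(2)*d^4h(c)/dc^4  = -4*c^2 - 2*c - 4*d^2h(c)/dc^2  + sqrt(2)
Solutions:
 h(c) = C1 + C2*c + C3*exp(-2^(3/4)*c) + C4*exp(2^(3/4)*c) - c^4/12 - c^3/12 - sqrt(2)*c^2/8


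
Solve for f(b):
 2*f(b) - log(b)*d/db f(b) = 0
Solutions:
 f(b) = C1*exp(2*li(b))


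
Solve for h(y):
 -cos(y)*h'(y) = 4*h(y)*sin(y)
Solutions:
 h(y) = C1*cos(y)^4


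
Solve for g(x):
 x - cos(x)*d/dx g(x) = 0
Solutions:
 g(x) = C1 + Integral(x/cos(x), x)


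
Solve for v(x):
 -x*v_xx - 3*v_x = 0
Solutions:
 v(x) = C1 + C2/x^2


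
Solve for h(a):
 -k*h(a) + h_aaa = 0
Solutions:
 h(a) = C1*exp(a*k^(1/3)) + C2*exp(a*k^(1/3)*(-1 + sqrt(3)*I)/2) + C3*exp(-a*k^(1/3)*(1 + sqrt(3)*I)/2)


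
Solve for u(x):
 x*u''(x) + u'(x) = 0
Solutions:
 u(x) = C1 + C2*log(x)


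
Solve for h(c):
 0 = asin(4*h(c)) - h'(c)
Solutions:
 Integral(1/asin(4*_y), (_y, h(c))) = C1 + c


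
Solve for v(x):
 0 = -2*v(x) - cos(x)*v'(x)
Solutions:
 v(x) = C1*(sin(x) - 1)/(sin(x) + 1)


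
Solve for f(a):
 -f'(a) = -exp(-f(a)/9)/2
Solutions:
 f(a) = 9*log(C1 + a/18)


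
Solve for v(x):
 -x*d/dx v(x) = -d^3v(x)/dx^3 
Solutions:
 v(x) = C1 + Integral(C2*airyai(x) + C3*airybi(x), x)


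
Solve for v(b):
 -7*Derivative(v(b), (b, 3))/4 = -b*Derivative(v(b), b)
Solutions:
 v(b) = C1 + Integral(C2*airyai(14^(2/3)*b/7) + C3*airybi(14^(2/3)*b/7), b)


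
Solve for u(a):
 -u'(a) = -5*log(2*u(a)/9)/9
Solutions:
 -9*Integral(1/(log(_y) - 2*log(3) + log(2)), (_y, u(a)))/5 = C1 - a


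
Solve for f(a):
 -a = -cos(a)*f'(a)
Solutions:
 f(a) = C1 + Integral(a/cos(a), a)


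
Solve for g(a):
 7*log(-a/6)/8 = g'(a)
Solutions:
 g(a) = C1 + 7*a*log(-a)/8 + 7*a*(-log(6) - 1)/8


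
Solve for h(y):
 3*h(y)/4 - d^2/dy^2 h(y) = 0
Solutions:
 h(y) = C1*exp(-sqrt(3)*y/2) + C2*exp(sqrt(3)*y/2)


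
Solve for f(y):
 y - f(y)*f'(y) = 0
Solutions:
 f(y) = -sqrt(C1 + y^2)
 f(y) = sqrt(C1 + y^2)


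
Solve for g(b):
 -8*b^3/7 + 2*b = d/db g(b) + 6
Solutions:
 g(b) = C1 - 2*b^4/7 + b^2 - 6*b


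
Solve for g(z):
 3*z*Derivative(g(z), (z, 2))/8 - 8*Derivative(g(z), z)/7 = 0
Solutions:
 g(z) = C1 + C2*z^(85/21)


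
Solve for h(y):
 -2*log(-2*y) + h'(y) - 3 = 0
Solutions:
 h(y) = C1 + 2*y*log(-y) + y*(1 + 2*log(2))


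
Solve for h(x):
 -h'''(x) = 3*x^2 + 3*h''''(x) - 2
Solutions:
 h(x) = C1 + C2*x + C3*x^2 + C4*exp(-x/3) - x^5/20 + 3*x^4/4 - 26*x^3/3


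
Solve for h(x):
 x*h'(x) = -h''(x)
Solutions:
 h(x) = C1 + C2*erf(sqrt(2)*x/2)


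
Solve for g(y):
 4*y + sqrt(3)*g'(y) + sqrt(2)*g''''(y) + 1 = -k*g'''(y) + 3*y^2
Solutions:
 g(y) = C1 + C2*exp(-y*(2^(2/3)*k^2/(sqrt(2)*k^3 + sqrt(-2*k^6 + (sqrt(2)*k^3 + 27*sqrt(6))^2) + 27*sqrt(6))^(1/3) + sqrt(2)*k + 2^(1/3)*(sqrt(2)*k^3 + sqrt(-2*k^6 + (sqrt(2)*k^3 + 27*sqrt(6))^2) + 27*sqrt(6))^(1/3))/6) + C3*exp(y*(-4*2^(2/3)*k^2/((-1 + sqrt(3)*I)*(sqrt(2)*k^3 + sqrt(-2*k^6 + (sqrt(2)*k^3 + 27*sqrt(6))^2) + 27*sqrt(6))^(1/3)) - 2*sqrt(2)*k + 2^(1/3)*(sqrt(2)*k^3 + sqrt(-2*k^6 + (sqrt(2)*k^3 + 27*sqrt(6))^2) + 27*sqrt(6))^(1/3) - 2^(1/3)*sqrt(3)*I*(sqrt(2)*k^3 + sqrt(-2*k^6 + (sqrt(2)*k^3 + 27*sqrt(6))^2) + 27*sqrt(6))^(1/3))/12) + C4*exp(y*(4*2^(2/3)*k^2/((1 + sqrt(3)*I)*(sqrt(2)*k^3 + sqrt(-2*k^6 + (sqrt(2)*k^3 + 27*sqrt(6))^2) + 27*sqrt(6))^(1/3)) - 2*sqrt(2)*k + 2^(1/3)*(sqrt(2)*k^3 + sqrt(-2*k^6 + (sqrt(2)*k^3 + 27*sqrt(6))^2) + 27*sqrt(6))^(1/3) + 2^(1/3)*sqrt(3)*I*(sqrt(2)*k^3 + sqrt(-2*k^6 + (sqrt(2)*k^3 + 27*sqrt(6))^2) + 27*sqrt(6))^(1/3))/12) - 2*k*y + sqrt(3)*y^3/3 - 2*sqrt(3)*y^2/3 - sqrt(3)*y/3


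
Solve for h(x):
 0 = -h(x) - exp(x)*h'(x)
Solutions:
 h(x) = C1*exp(exp(-x))


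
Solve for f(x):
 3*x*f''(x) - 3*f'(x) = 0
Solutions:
 f(x) = C1 + C2*x^2


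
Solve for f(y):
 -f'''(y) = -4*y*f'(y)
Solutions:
 f(y) = C1 + Integral(C2*airyai(2^(2/3)*y) + C3*airybi(2^(2/3)*y), y)


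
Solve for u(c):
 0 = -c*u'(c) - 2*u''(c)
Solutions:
 u(c) = C1 + C2*erf(c/2)


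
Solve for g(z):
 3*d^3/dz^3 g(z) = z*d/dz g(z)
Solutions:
 g(z) = C1 + Integral(C2*airyai(3^(2/3)*z/3) + C3*airybi(3^(2/3)*z/3), z)


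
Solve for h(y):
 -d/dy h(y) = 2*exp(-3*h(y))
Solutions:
 h(y) = log(C1 - 6*y)/3
 h(y) = log((-3^(1/3) - 3^(5/6)*I)*(C1 - 2*y)^(1/3)/2)
 h(y) = log((-3^(1/3) + 3^(5/6)*I)*(C1 - 2*y)^(1/3)/2)


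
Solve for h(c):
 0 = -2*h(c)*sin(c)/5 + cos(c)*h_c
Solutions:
 h(c) = C1/cos(c)^(2/5)


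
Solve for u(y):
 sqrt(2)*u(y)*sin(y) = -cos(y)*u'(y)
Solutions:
 u(y) = C1*cos(y)^(sqrt(2))


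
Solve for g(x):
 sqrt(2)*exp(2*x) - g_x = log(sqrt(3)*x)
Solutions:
 g(x) = C1 - x*log(x) + x*(1 - log(3)/2) + sqrt(2)*exp(2*x)/2


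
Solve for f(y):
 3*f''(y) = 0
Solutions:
 f(y) = C1 + C2*y


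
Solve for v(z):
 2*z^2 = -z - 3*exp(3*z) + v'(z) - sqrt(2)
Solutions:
 v(z) = C1 + 2*z^3/3 + z^2/2 + sqrt(2)*z + exp(3*z)


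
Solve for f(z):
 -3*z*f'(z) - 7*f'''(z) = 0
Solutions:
 f(z) = C1 + Integral(C2*airyai(-3^(1/3)*7^(2/3)*z/7) + C3*airybi(-3^(1/3)*7^(2/3)*z/7), z)


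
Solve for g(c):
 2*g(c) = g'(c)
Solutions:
 g(c) = C1*exp(2*c)


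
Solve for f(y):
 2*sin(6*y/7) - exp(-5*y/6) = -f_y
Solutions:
 f(y) = C1 + 7*cos(6*y/7)/3 - 6*exp(-5*y/6)/5


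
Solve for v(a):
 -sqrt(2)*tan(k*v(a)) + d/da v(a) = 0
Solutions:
 v(a) = Piecewise((-asin(exp(C1*k + sqrt(2)*a*k))/k + pi/k, Ne(k, 0)), (nan, True))
 v(a) = Piecewise((asin(exp(C1*k + sqrt(2)*a*k))/k, Ne(k, 0)), (nan, True))


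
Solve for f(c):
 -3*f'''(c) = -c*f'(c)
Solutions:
 f(c) = C1 + Integral(C2*airyai(3^(2/3)*c/3) + C3*airybi(3^(2/3)*c/3), c)


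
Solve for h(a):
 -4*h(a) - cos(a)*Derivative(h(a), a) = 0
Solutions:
 h(a) = C1*(sin(a)^2 - 2*sin(a) + 1)/(sin(a)^2 + 2*sin(a) + 1)


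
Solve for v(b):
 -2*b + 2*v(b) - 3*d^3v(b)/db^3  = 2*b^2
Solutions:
 v(b) = C3*exp(2^(1/3)*3^(2/3)*b/3) + b^2 + b + (C1*sin(2^(1/3)*3^(1/6)*b/2) + C2*cos(2^(1/3)*3^(1/6)*b/2))*exp(-2^(1/3)*3^(2/3)*b/6)


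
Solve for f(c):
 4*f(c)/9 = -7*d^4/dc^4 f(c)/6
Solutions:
 f(c) = (C1*sin(2^(1/4)*21^(3/4)*c/21) + C2*cos(2^(1/4)*21^(3/4)*c/21))*exp(-2^(1/4)*21^(3/4)*c/21) + (C3*sin(2^(1/4)*21^(3/4)*c/21) + C4*cos(2^(1/4)*21^(3/4)*c/21))*exp(2^(1/4)*21^(3/4)*c/21)


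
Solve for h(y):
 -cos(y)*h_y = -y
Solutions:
 h(y) = C1 + Integral(y/cos(y), y)


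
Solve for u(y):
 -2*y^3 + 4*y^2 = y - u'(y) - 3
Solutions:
 u(y) = C1 + y^4/2 - 4*y^3/3 + y^2/2 - 3*y


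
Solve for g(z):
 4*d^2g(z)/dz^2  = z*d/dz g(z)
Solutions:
 g(z) = C1 + C2*erfi(sqrt(2)*z/4)


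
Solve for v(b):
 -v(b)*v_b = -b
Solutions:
 v(b) = -sqrt(C1 + b^2)
 v(b) = sqrt(C1 + b^2)


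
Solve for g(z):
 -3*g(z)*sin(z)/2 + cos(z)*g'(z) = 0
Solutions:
 g(z) = C1/cos(z)^(3/2)


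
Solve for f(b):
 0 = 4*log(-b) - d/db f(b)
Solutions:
 f(b) = C1 + 4*b*log(-b) - 4*b


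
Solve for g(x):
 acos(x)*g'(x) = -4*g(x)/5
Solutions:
 g(x) = C1*exp(-4*Integral(1/acos(x), x)/5)


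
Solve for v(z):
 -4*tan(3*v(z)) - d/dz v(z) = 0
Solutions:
 v(z) = -asin(C1*exp(-12*z))/3 + pi/3
 v(z) = asin(C1*exp(-12*z))/3


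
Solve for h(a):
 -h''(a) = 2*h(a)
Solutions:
 h(a) = C1*sin(sqrt(2)*a) + C2*cos(sqrt(2)*a)


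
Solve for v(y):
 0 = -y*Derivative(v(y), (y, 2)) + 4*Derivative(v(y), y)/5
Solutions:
 v(y) = C1 + C2*y^(9/5)


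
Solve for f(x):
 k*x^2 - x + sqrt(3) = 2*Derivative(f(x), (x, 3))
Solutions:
 f(x) = C1 + C2*x + C3*x^2 + k*x^5/120 - x^4/48 + sqrt(3)*x^3/12


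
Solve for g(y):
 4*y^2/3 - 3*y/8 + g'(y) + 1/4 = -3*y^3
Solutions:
 g(y) = C1 - 3*y^4/4 - 4*y^3/9 + 3*y^2/16 - y/4


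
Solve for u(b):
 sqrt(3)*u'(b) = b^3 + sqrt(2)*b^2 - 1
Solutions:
 u(b) = C1 + sqrt(3)*b^4/12 + sqrt(6)*b^3/9 - sqrt(3)*b/3


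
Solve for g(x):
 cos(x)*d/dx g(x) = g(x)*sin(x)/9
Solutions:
 g(x) = C1/cos(x)^(1/9)


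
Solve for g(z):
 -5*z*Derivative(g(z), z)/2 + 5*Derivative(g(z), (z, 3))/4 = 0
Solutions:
 g(z) = C1 + Integral(C2*airyai(2^(1/3)*z) + C3*airybi(2^(1/3)*z), z)


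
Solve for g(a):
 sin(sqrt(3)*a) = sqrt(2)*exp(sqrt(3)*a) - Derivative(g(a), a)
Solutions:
 g(a) = C1 + sqrt(6)*exp(sqrt(3)*a)/3 + sqrt(3)*cos(sqrt(3)*a)/3


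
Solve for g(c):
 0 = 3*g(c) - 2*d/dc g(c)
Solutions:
 g(c) = C1*exp(3*c/2)


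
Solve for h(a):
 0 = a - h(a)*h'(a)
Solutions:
 h(a) = -sqrt(C1 + a^2)
 h(a) = sqrt(C1 + a^2)


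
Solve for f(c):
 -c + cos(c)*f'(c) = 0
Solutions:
 f(c) = C1 + Integral(c/cos(c), c)


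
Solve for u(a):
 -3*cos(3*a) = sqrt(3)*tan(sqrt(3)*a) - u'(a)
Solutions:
 u(a) = C1 - log(cos(sqrt(3)*a)) + sin(3*a)


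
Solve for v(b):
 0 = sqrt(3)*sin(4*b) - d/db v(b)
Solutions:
 v(b) = C1 - sqrt(3)*cos(4*b)/4


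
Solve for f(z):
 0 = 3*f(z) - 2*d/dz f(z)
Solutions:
 f(z) = C1*exp(3*z/2)


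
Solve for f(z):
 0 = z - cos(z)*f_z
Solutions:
 f(z) = C1 + Integral(z/cos(z), z)


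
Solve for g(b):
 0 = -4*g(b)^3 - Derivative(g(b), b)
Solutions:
 g(b) = -sqrt(2)*sqrt(-1/(C1 - 4*b))/2
 g(b) = sqrt(2)*sqrt(-1/(C1 - 4*b))/2


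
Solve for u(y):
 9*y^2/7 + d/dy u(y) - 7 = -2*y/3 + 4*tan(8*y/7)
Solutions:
 u(y) = C1 - 3*y^3/7 - y^2/3 + 7*y - 7*log(cos(8*y/7))/2


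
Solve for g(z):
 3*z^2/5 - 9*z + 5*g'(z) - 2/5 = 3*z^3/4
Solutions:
 g(z) = C1 + 3*z^4/80 - z^3/25 + 9*z^2/10 + 2*z/25


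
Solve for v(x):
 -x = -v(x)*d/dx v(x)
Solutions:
 v(x) = -sqrt(C1 + x^2)
 v(x) = sqrt(C1 + x^2)


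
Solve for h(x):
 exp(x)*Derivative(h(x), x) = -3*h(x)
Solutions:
 h(x) = C1*exp(3*exp(-x))


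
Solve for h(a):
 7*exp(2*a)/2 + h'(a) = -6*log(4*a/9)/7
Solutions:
 h(a) = C1 - 6*a*log(a)/7 + 6*a*(-2*log(2) + 1 + 2*log(3))/7 - 7*exp(2*a)/4


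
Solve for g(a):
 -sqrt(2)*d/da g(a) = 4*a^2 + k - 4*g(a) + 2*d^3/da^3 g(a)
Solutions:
 g(a) = C1*exp(a*(-6*(1 + sqrt(sqrt(2)/108 + 1))^(1/3) + sqrt(2)/(1 + sqrt(sqrt(2)/108 + 1))^(1/3))/12)*sin(a*(sqrt(6)/(1 + sqrt(sqrt(2)/108 + 1))^(1/3) + 6*sqrt(3)*(1 + sqrt(sqrt(2)/108 + 1))^(1/3))/12) + C2*exp(a*(-6*(1 + sqrt(sqrt(2)/108 + 1))^(1/3) + sqrt(2)/(1 + sqrt(sqrt(2)/108 + 1))^(1/3))/12)*cos(a*(sqrt(6)/(1 + sqrt(sqrt(2)/108 + 1))^(1/3) + 6*sqrt(3)*(1 + sqrt(sqrt(2)/108 + 1))^(1/3))/12) + C3*exp(a*(-sqrt(2)/(6*(1 + sqrt(sqrt(2)/108 + 1))^(1/3)) + (1 + sqrt(sqrt(2)/108 + 1))^(1/3))) + a^2 + sqrt(2)*a/2 + k/4 + 1/4


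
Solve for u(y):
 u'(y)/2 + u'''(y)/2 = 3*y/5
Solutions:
 u(y) = C1 + C2*sin(y) + C3*cos(y) + 3*y^2/5


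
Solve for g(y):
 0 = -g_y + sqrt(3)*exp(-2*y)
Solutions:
 g(y) = C1 - sqrt(3)*exp(-2*y)/2


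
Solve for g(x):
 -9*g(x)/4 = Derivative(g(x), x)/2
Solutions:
 g(x) = C1*exp(-9*x/2)


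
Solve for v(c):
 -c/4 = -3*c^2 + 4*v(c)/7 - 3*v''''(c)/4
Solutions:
 v(c) = C1*exp(-2*21^(3/4)*c/21) + C2*exp(2*21^(3/4)*c/21) + C3*sin(2*21^(3/4)*c/21) + C4*cos(2*21^(3/4)*c/21) + 21*c^2/4 - 7*c/16


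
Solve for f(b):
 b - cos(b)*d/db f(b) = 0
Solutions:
 f(b) = C1 + Integral(b/cos(b), b)


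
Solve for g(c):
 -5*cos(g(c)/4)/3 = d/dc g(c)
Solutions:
 5*c/3 - 2*log(sin(g(c)/4) - 1) + 2*log(sin(g(c)/4) + 1) = C1


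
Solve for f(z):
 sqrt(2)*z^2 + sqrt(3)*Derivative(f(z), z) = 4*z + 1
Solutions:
 f(z) = C1 - sqrt(6)*z^3/9 + 2*sqrt(3)*z^2/3 + sqrt(3)*z/3


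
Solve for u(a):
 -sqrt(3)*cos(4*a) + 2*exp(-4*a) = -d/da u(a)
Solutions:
 u(a) = C1 + sqrt(3)*sin(4*a)/4 + exp(-4*a)/2


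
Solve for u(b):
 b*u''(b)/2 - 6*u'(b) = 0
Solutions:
 u(b) = C1 + C2*b^13


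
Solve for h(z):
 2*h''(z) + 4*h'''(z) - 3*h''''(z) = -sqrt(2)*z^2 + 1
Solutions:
 h(z) = C1 + C2*z + C3*exp(z*(2 - sqrt(10))/3) + C4*exp(z*(2 + sqrt(10))/3) - sqrt(2)*z^4/24 + sqrt(2)*z^3/3 + z^2*(1 - 11*sqrt(2))/4


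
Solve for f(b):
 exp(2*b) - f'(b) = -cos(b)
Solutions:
 f(b) = C1 + exp(2*b)/2 + sin(b)


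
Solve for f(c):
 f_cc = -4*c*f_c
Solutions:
 f(c) = C1 + C2*erf(sqrt(2)*c)


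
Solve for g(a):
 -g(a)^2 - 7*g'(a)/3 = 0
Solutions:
 g(a) = 7/(C1 + 3*a)


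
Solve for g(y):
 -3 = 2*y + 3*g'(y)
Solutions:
 g(y) = C1 - y^2/3 - y


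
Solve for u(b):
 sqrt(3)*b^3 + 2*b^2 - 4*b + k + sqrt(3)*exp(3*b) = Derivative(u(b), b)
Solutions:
 u(b) = C1 + sqrt(3)*b^4/4 + 2*b^3/3 - 2*b^2 + b*k + sqrt(3)*exp(3*b)/3


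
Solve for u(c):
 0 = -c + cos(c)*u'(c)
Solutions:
 u(c) = C1 + Integral(c/cos(c), c)


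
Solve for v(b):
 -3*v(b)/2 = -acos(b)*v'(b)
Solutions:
 v(b) = C1*exp(3*Integral(1/acos(b), b)/2)


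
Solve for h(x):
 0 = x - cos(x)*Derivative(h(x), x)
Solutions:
 h(x) = C1 + Integral(x/cos(x), x)


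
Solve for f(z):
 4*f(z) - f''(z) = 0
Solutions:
 f(z) = C1*exp(-2*z) + C2*exp(2*z)


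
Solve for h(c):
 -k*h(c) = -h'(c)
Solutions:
 h(c) = C1*exp(c*k)


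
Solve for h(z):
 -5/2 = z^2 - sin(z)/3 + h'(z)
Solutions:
 h(z) = C1 - z^3/3 - 5*z/2 - cos(z)/3


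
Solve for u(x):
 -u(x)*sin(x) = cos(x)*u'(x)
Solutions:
 u(x) = C1*cos(x)


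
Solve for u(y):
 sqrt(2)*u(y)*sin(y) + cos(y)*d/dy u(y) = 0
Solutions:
 u(y) = C1*cos(y)^(sqrt(2))


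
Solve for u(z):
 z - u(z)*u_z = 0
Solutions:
 u(z) = -sqrt(C1 + z^2)
 u(z) = sqrt(C1 + z^2)


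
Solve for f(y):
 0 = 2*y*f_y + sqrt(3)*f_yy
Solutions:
 f(y) = C1 + C2*erf(3^(3/4)*y/3)


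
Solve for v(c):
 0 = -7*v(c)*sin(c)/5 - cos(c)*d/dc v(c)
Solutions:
 v(c) = C1*cos(c)^(7/5)


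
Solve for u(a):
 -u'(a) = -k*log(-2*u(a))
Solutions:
 Integral(1/(log(-_y) + log(2)), (_y, u(a))) = C1 + a*k


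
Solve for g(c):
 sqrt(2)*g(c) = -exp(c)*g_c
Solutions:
 g(c) = C1*exp(sqrt(2)*exp(-c))


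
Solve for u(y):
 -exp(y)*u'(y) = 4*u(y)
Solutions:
 u(y) = C1*exp(4*exp(-y))


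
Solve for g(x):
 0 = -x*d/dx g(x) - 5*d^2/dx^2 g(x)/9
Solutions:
 g(x) = C1 + C2*erf(3*sqrt(10)*x/10)


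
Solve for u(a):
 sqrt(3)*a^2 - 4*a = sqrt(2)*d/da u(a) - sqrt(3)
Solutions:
 u(a) = C1 + sqrt(6)*a^3/6 - sqrt(2)*a^2 + sqrt(6)*a/2


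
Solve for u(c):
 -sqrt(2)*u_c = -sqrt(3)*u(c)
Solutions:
 u(c) = C1*exp(sqrt(6)*c/2)


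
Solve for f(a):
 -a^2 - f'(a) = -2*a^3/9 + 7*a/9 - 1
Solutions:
 f(a) = C1 + a^4/18 - a^3/3 - 7*a^2/18 + a


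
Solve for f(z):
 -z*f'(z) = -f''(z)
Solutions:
 f(z) = C1 + C2*erfi(sqrt(2)*z/2)


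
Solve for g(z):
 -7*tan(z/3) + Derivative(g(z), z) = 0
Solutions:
 g(z) = C1 - 21*log(cos(z/3))


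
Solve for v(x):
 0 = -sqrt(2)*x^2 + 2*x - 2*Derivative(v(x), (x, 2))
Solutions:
 v(x) = C1 + C2*x - sqrt(2)*x^4/24 + x^3/6


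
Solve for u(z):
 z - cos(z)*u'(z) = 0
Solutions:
 u(z) = C1 + Integral(z/cos(z), z)


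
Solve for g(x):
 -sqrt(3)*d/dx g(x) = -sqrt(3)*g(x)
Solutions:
 g(x) = C1*exp(x)


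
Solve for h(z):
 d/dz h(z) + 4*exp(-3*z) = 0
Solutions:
 h(z) = C1 + 4*exp(-3*z)/3


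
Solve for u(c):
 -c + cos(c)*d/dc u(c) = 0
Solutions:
 u(c) = C1 + Integral(c/cos(c), c)


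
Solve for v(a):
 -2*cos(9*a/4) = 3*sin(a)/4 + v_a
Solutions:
 v(a) = C1 - 8*sin(9*a/4)/9 + 3*cos(a)/4


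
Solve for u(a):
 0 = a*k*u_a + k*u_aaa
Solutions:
 u(a) = C1 + Integral(C2*airyai(-a) + C3*airybi(-a), a)


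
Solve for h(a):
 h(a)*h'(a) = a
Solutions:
 h(a) = -sqrt(C1 + a^2)
 h(a) = sqrt(C1 + a^2)


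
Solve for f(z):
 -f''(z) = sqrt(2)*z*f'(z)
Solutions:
 f(z) = C1 + C2*erf(2^(3/4)*z/2)


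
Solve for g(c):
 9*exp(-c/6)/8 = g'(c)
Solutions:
 g(c) = C1 - 27*exp(-c/6)/4


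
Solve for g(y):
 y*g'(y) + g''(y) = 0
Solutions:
 g(y) = C1 + C2*erf(sqrt(2)*y/2)


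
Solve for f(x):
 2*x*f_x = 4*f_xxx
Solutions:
 f(x) = C1 + Integral(C2*airyai(2^(2/3)*x/2) + C3*airybi(2^(2/3)*x/2), x)


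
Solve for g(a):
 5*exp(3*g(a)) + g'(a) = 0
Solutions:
 g(a) = log((-3^(2/3) - 3*3^(1/6)*I)*(1/(C1 + 5*a))^(1/3)/6)
 g(a) = log((-3^(2/3) + 3*3^(1/6)*I)*(1/(C1 + 5*a))^(1/3)/6)
 g(a) = log(1/(C1 + 15*a))/3


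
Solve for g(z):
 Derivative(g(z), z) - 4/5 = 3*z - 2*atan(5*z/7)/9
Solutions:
 g(z) = C1 + 3*z^2/2 - 2*z*atan(5*z/7)/9 + 4*z/5 + 7*log(25*z^2 + 49)/45


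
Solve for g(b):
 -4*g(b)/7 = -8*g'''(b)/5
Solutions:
 g(b) = C3*exp(14^(2/3)*5^(1/3)*b/14) + (C1*sin(14^(2/3)*sqrt(3)*5^(1/3)*b/28) + C2*cos(14^(2/3)*sqrt(3)*5^(1/3)*b/28))*exp(-14^(2/3)*5^(1/3)*b/28)


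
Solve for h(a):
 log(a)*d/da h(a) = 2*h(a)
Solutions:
 h(a) = C1*exp(2*li(a))


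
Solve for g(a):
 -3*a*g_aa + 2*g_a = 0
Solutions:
 g(a) = C1 + C2*a^(5/3)


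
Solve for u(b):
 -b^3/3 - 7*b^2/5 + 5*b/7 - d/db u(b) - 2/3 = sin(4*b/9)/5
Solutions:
 u(b) = C1 - b^4/12 - 7*b^3/15 + 5*b^2/14 - 2*b/3 + 9*cos(4*b/9)/20


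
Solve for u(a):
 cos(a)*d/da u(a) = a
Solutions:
 u(a) = C1 + Integral(a/cos(a), a)


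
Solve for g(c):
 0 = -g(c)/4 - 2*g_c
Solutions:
 g(c) = C1*exp(-c/8)


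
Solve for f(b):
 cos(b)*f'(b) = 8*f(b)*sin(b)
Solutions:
 f(b) = C1/cos(b)^8


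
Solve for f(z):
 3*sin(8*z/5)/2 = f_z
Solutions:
 f(z) = C1 - 15*cos(8*z/5)/16


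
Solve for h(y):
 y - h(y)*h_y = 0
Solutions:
 h(y) = -sqrt(C1 + y^2)
 h(y) = sqrt(C1 + y^2)


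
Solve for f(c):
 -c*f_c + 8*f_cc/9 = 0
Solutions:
 f(c) = C1 + C2*erfi(3*c/4)


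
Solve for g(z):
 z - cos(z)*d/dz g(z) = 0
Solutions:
 g(z) = C1 + Integral(z/cos(z), z)


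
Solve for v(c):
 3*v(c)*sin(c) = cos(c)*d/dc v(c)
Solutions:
 v(c) = C1/cos(c)^3


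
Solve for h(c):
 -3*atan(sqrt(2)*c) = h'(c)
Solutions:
 h(c) = C1 - 3*c*atan(sqrt(2)*c) + 3*sqrt(2)*log(2*c^2 + 1)/4


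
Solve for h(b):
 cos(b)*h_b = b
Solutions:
 h(b) = C1 + Integral(b/cos(b), b)


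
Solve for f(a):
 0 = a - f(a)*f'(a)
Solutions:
 f(a) = -sqrt(C1 + a^2)
 f(a) = sqrt(C1 + a^2)


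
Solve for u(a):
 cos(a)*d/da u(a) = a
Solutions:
 u(a) = C1 + Integral(a/cos(a), a)


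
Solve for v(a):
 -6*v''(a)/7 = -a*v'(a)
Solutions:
 v(a) = C1 + C2*erfi(sqrt(21)*a/6)


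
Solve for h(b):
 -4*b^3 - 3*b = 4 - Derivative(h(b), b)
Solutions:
 h(b) = C1 + b^4 + 3*b^2/2 + 4*b


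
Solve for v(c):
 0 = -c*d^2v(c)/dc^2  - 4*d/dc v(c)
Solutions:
 v(c) = C1 + C2/c^3


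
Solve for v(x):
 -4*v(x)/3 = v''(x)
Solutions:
 v(x) = C1*sin(2*sqrt(3)*x/3) + C2*cos(2*sqrt(3)*x/3)


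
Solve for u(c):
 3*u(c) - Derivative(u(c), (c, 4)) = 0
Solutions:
 u(c) = C1*exp(-3^(1/4)*c) + C2*exp(3^(1/4)*c) + C3*sin(3^(1/4)*c) + C4*cos(3^(1/4)*c)


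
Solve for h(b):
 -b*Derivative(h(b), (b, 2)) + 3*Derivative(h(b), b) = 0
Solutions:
 h(b) = C1 + C2*b^4


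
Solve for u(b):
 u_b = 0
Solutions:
 u(b) = C1


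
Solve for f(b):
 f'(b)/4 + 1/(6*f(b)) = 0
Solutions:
 f(b) = -sqrt(C1 - 12*b)/3
 f(b) = sqrt(C1 - 12*b)/3


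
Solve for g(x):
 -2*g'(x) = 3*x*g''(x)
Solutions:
 g(x) = C1 + C2*x^(1/3)


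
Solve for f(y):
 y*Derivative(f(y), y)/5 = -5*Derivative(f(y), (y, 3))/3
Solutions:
 f(y) = C1 + Integral(C2*airyai(-15^(1/3)*y/5) + C3*airybi(-15^(1/3)*y/5), y)


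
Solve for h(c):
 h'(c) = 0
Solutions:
 h(c) = C1


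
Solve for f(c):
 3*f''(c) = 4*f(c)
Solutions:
 f(c) = C1*exp(-2*sqrt(3)*c/3) + C2*exp(2*sqrt(3)*c/3)


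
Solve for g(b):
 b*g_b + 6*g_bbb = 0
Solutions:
 g(b) = C1 + Integral(C2*airyai(-6^(2/3)*b/6) + C3*airybi(-6^(2/3)*b/6), b)


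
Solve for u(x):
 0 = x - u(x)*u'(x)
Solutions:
 u(x) = -sqrt(C1 + x^2)
 u(x) = sqrt(C1 + x^2)


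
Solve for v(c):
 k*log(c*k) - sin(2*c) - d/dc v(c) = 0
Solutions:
 v(c) = C1 + c*k*(log(c*k) - 1) + cos(2*c)/2


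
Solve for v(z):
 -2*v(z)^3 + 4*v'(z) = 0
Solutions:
 v(z) = -sqrt(-1/(C1 + z))
 v(z) = sqrt(-1/(C1 + z))


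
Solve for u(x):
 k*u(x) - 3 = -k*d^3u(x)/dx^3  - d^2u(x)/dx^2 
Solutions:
 u(x) = C1*exp(-x*((sqrt((27 + 2/k^3)^2 - 4/k^6)/2 + 27/2 + k^(-3))^(1/3) + 1/k + 1/(k^2*(sqrt((27 + 2/k^3)^2 - 4/k^6)/2 + 27/2 + k^(-3))^(1/3)))/3) + C2*exp(x*((sqrt((27 + 2/k^3)^2 - 4/k^6)/2 + 27/2 + k^(-3))^(1/3) - sqrt(3)*I*(sqrt((27 + 2/k^3)^2 - 4/k^6)/2 + 27/2 + k^(-3))^(1/3) - 2/k - 4/(k^2*(-1 + sqrt(3)*I)*(sqrt((27 + 2/k^3)^2 - 4/k^6)/2 + 27/2 + k^(-3))^(1/3)))/6) + C3*exp(x*((sqrt((27 + 2/k^3)^2 - 4/k^6)/2 + 27/2 + k^(-3))^(1/3) + sqrt(3)*I*(sqrt((27 + 2/k^3)^2 - 4/k^6)/2 + 27/2 + k^(-3))^(1/3) - 2/k + 4/(k^2*(1 + sqrt(3)*I)*(sqrt((27 + 2/k^3)^2 - 4/k^6)/2 + 27/2 + k^(-3))^(1/3)))/6) + 3/k


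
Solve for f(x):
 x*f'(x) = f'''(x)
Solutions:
 f(x) = C1 + Integral(C2*airyai(x) + C3*airybi(x), x)


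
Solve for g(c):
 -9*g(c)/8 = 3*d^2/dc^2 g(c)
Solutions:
 g(c) = C1*sin(sqrt(6)*c/4) + C2*cos(sqrt(6)*c/4)


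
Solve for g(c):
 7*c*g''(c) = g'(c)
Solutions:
 g(c) = C1 + C2*c^(8/7)


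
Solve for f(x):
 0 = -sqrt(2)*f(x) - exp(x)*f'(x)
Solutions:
 f(x) = C1*exp(sqrt(2)*exp(-x))


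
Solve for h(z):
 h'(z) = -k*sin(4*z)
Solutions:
 h(z) = C1 + k*cos(4*z)/4


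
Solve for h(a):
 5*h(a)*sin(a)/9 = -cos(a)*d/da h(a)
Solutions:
 h(a) = C1*cos(a)^(5/9)


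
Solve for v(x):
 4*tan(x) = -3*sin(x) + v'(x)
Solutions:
 v(x) = C1 - 4*log(cos(x)) - 3*cos(x)


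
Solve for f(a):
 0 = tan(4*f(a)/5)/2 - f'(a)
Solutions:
 f(a) = -5*asin(C1*exp(2*a/5))/4 + 5*pi/4
 f(a) = 5*asin(C1*exp(2*a/5))/4


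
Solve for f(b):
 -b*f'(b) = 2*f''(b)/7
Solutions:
 f(b) = C1 + C2*erf(sqrt(7)*b/2)


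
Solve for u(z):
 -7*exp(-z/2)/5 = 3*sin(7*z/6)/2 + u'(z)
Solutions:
 u(z) = C1 + 9*cos(7*z/6)/7 + 14*exp(-z/2)/5


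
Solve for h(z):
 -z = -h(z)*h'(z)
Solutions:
 h(z) = -sqrt(C1 + z^2)
 h(z) = sqrt(C1 + z^2)


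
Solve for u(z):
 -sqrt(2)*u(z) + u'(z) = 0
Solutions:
 u(z) = C1*exp(sqrt(2)*z)


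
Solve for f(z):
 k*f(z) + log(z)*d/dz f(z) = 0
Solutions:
 f(z) = C1*exp(-k*li(z))


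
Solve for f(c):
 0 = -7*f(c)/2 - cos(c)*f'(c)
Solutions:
 f(c) = C1*(sin(c) - 1)^(7/4)/(sin(c) + 1)^(7/4)


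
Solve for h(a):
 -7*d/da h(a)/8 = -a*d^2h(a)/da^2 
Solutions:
 h(a) = C1 + C2*a^(15/8)


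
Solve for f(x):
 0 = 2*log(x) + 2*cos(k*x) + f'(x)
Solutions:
 f(x) = C1 - 2*x*log(x) + 2*x - 2*Piecewise((sin(k*x)/k, Ne(k, 0)), (x, True))


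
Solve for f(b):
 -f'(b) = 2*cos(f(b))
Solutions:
 f(b) = pi - asin((C1 + exp(4*b))/(C1 - exp(4*b)))
 f(b) = asin((C1 + exp(4*b))/(C1 - exp(4*b)))


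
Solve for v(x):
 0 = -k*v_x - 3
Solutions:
 v(x) = C1 - 3*x/k


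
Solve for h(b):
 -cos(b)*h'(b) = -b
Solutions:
 h(b) = C1 + Integral(b/cos(b), b)


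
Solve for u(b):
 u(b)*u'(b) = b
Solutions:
 u(b) = -sqrt(C1 + b^2)
 u(b) = sqrt(C1 + b^2)


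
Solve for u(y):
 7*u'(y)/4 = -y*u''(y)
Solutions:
 u(y) = C1 + C2/y^(3/4)


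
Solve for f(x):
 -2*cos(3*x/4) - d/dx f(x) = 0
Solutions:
 f(x) = C1 - 8*sin(3*x/4)/3


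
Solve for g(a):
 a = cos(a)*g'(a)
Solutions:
 g(a) = C1 + Integral(a/cos(a), a)


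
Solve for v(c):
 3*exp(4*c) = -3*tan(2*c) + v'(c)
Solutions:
 v(c) = C1 + 3*exp(4*c)/4 - 3*log(cos(2*c))/2


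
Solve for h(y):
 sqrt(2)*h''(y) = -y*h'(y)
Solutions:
 h(y) = C1 + C2*erf(2^(1/4)*y/2)


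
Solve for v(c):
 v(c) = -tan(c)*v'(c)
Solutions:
 v(c) = C1/sin(c)


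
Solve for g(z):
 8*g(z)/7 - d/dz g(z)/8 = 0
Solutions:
 g(z) = C1*exp(64*z/7)


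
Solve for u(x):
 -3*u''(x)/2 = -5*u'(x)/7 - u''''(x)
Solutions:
 u(x) = C1 + C2*exp(x*(7*28^(1/3)/(sqrt(2) + 10)^(1/3) + 98^(1/3)*(sqrt(2) + 10)^(1/3))/28)*sin(sqrt(3)*x*(-98^(1/3)*(sqrt(2) + 10)^(1/3) + 7*28^(1/3)/(sqrt(2) + 10)^(1/3))/28) + C3*exp(x*(7*28^(1/3)/(sqrt(2) + 10)^(1/3) + 98^(1/3)*(sqrt(2) + 10)^(1/3))/28)*cos(sqrt(3)*x*(-98^(1/3)*(sqrt(2) + 10)^(1/3) + 7*28^(1/3)/(sqrt(2) + 10)^(1/3))/28) + C4*exp(-x*(7*28^(1/3)/(sqrt(2) + 10)^(1/3) + 98^(1/3)*(sqrt(2) + 10)^(1/3))/14)


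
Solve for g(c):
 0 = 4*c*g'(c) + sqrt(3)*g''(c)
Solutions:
 g(c) = C1 + C2*erf(sqrt(2)*3^(3/4)*c/3)


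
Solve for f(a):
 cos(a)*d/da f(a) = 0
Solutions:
 f(a) = C1


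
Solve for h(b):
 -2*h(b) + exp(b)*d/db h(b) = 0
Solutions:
 h(b) = C1*exp(-2*exp(-b))


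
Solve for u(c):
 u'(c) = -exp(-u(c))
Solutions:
 u(c) = log(C1 - c)


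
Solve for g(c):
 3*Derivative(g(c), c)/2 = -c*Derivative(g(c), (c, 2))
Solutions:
 g(c) = C1 + C2/sqrt(c)


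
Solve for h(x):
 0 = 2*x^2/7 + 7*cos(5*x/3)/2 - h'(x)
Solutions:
 h(x) = C1 + 2*x^3/21 + 21*sin(5*x/3)/10


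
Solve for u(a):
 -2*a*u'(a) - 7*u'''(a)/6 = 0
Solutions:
 u(a) = C1 + Integral(C2*airyai(-12^(1/3)*7^(2/3)*a/7) + C3*airybi(-12^(1/3)*7^(2/3)*a/7), a)


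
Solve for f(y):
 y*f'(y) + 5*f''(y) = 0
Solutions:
 f(y) = C1 + C2*erf(sqrt(10)*y/10)


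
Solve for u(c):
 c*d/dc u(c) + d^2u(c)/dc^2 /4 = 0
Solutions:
 u(c) = C1 + C2*erf(sqrt(2)*c)


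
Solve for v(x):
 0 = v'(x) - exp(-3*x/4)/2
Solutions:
 v(x) = C1 - 2*exp(-3*x/4)/3


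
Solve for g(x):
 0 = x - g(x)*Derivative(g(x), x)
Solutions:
 g(x) = -sqrt(C1 + x^2)
 g(x) = sqrt(C1 + x^2)


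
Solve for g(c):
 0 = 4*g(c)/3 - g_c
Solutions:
 g(c) = C1*exp(4*c/3)


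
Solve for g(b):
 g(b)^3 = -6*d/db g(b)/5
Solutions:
 g(b) = -sqrt(3)*sqrt(-1/(C1 - 5*b))
 g(b) = sqrt(3)*sqrt(-1/(C1 - 5*b))


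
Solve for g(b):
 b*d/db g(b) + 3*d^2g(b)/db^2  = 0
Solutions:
 g(b) = C1 + C2*erf(sqrt(6)*b/6)


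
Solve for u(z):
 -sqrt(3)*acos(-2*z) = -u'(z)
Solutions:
 u(z) = C1 + sqrt(3)*(z*acos(-2*z) + sqrt(1 - 4*z^2)/2)


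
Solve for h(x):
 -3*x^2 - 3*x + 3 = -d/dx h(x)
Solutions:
 h(x) = C1 + x^3 + 3*x^2/2 - 3*x


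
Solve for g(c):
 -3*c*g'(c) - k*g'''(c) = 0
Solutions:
 g(c) = C1 + Integral(C2*airyai(3^(1/3)*c*(-1/k)^(1/3)) + C3*airybi(3^(1/3)*c*(-1/k)^(1/3)), c)


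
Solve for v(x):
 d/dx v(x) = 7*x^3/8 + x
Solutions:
 v(x) = C1 + 7*x^4/32 + x^2/2


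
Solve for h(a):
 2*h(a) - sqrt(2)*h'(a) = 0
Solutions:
 h(a) = C1*exp(sqrt(2)*a)


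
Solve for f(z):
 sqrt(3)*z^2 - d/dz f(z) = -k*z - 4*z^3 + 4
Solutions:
 f(z) = C1 + k*z^2/2 + z^4 + sqrt(3)*z^3/3 - 4*z


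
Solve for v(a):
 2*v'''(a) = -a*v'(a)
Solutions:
 v(a) = C1 + Integral(C2*airyai(-2^(2/3)*a/2) + C3*airybi(-2^(2/3)*a/2), a)


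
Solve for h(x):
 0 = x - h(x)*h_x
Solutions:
 h(x) = -sqrt(C1 + x^2)
 h(x) = sqrt(C1 + x^2)


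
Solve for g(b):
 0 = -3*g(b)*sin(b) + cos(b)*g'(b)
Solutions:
 g(b) = C1/cos(b)^3


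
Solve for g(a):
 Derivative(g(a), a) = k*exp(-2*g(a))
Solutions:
 g(a) = log(-sqrt(C1 + 2*a*k))
 g(a) = log(C1 + 2*a*k)/2


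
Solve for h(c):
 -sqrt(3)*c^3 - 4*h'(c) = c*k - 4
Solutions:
 h(c) = C1 - sqrt(3)*c^4/16 - c^2*k/8 + c


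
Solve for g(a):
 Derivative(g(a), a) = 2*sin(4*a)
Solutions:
 g(a) = C1 - cos(4*a)/2


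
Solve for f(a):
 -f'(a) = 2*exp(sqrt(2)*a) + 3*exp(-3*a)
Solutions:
 f(a) = C1 - sqrt(2)*exp(sqrt(2)*a) + exp(-3*a)


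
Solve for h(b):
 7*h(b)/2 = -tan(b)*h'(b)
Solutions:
 h(b) = C1/sin(b)^(7/2)


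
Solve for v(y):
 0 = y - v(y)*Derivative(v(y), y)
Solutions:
 v(y) = -sqrt(C1 + y^2)
 v(y) = sqrt(C1 + y^2)


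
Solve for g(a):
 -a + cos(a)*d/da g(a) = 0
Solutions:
 g(a) = C1 + Integral(a/cos(a), a)


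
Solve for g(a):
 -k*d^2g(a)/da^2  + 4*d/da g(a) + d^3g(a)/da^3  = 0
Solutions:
 g(a) = C1 + C2*exp(a*(k - sqrt(k^2 - 16))/2) + C3*exp(a*(k + sqrt(k^2 - 16))/2)


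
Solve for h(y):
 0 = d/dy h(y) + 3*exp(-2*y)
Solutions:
 h(y) = C1 + 3*exp(-2*y)/2


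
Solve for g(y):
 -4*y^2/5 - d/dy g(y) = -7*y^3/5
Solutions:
 g(y) = C1 + 7*y^4/20 - 4*y^3/15


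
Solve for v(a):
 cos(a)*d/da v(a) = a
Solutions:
 v(a) = C1 + Integral(a/cos(a), a)


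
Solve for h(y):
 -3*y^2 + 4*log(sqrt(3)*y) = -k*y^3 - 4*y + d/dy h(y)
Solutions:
 h(y) = C1 + k*y^4/4 - y^3 + 2*y^2 + 4*y*log(y) - 4*y + y*log(9)


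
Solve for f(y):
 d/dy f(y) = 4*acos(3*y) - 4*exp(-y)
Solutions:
 f(y) = C1 + 4*y*acos(3*y) - 4*sqrt(1 - 9*y^2)/3 + 4*exp(-y)


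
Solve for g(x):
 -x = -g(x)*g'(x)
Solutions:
 g(x) = -sqrt(C1 + x^2)
 g(x) = sqrt(C1 + x^2)


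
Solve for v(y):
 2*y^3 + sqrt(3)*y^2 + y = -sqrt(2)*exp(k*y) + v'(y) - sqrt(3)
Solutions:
 v(y) = C1 + y^4/2 + sqrt(3)*y^3/3 + y^2/2 + sqrt(3)*y + sqrt(2)*exp(k*y)/k


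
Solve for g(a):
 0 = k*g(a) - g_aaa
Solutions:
 g(a) = C1*exp(a*k^(1/3)) + C2*exp(a*k^(1/3)*(-1 + sqrt(3)*I)/2) + C3*exp(-a*k^(1/3)*(1 + sqrt(3)*I)/2)


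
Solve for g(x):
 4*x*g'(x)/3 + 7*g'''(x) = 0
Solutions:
 g(x) = C1 + Integral(C2*airyai(-42^(2/3)*x/21) + C3*airybi(-42^(2/3)*x/21), x)


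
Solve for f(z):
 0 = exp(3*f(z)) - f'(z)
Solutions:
 f(z) = log(-1/(C1 + 3*z))/3
 f(z) = log((-1/(C1 + z))^(1/3)*(-3^(2/3) - 3*3^(1/6)*I)/6)
 f(z) = log((-1/(C1 + z))^(1/3)*(-3^(2/3) + 3*3^(1/6)*I)/6)


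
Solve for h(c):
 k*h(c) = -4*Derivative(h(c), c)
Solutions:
 h(c) = C1*exp(-c*k/4)


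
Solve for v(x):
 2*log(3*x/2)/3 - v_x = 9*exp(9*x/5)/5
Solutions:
 v(x) = C1 + 2*x*log(x)/3 + 2*x*(-1 - log(2) + log(3))/3 - exp(9*x/5)


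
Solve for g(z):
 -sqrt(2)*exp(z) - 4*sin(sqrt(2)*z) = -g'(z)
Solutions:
 g(z) = C1 + sqrt(2)*exp(z) - 2*sqrt(2)*cos(sqrt(2)*z)


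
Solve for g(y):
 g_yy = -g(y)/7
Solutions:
 g(y) = C1*sin(sqrt(7)*y/7) + C2*cos(sqrt(7)*y/7)


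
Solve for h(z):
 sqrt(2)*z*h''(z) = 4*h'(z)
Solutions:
 h(z) = C1 + C2*z^(1 + 2*sqrt(2))


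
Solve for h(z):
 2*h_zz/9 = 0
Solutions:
 h(z) = C1 + C2*z


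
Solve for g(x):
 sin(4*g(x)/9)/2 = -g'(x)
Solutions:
 x/2 + 9*log(cos(4*g(x)/9) - 1)/8 - 9*log(cos(4*g(x)/9) + 1)/8 = C1


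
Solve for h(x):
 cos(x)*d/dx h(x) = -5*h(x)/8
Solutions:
 h(x) = C1*(sin(x) - 1)^(5/16)/(sin(x) + 1)^(5/16)


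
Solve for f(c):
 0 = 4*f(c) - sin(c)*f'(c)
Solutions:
 f(c) = C1*(cos(c)^2 - 2*cos(c) + 1)/(cos(c)^2 + 2*cos(c) + 1)


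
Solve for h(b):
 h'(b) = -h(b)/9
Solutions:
 h(b) = C1*exp(-b/9)


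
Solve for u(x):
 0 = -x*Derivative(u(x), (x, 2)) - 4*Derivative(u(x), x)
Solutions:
 u(x) = C1 + C2/x^3


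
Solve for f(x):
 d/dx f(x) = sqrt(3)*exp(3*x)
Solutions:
 f(x) = C1 + sqrt(3)*exp(3*x)/3


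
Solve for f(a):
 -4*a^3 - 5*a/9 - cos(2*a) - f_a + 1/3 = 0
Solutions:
 f(a) = C1 - a^4 - 5*a^2/18 + a/3 - sin(2*a)/2


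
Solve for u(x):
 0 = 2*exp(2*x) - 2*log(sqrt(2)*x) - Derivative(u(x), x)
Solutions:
 u(x) = C1 - 2*x*log(x) + x*(2 - log(2)) + exp(2*x)


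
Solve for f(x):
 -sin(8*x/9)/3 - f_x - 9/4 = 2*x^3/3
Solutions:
 f(x) = C1 - x^4/6 - 9*x/4 + 3*cos(8*x/9)/8


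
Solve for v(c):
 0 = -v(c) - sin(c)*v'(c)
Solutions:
 v(c) = C1*sqrt(cos(c) + 1)/sqrt(cos(c) - 1)


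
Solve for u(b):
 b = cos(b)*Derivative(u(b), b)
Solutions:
 u(b) = C1 + Integral(b/cos(b), b)


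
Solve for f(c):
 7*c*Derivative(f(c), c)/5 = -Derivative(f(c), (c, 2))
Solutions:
 f(c) = C1 + C2*erf(sqrt(70)*c/10)


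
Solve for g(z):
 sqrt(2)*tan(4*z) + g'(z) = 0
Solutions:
 g(z) = C1 + sqrt(2)*log(cos(4*z))/4


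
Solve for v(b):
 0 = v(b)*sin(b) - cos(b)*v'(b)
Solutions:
 v(b) = C1/cos(b)


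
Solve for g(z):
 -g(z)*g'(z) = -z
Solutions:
 g(z) = -sqrt(C1 + z^2)
 g(z) = sqrt(C1 + z^2)


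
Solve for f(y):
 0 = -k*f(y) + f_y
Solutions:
 f(y) = C1*exp(k*y)


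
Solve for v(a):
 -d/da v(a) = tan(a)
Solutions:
 v(a) = C1 + log(cos(a))


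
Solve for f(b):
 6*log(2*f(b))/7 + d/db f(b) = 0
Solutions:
 7*Integral(1/(log(_y) + log(2)), (_y, f(b)))/6 = C1 - b


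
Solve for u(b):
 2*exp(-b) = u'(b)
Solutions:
 u(b) = C1 - 2*exp(-b)


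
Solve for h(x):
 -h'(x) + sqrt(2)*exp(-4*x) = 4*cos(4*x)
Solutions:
 h(x) = C1 - sin(4*x) - sqrt(2)*exp(-4*x)/4


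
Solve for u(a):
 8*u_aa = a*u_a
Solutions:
 u(a) = C1 + C2*erfi(a/4)


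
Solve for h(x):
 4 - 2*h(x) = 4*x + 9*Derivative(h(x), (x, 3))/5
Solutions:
 h(x) = C3*exp(-30^(1/3)*x/3) - 2*x + (C1*sin(10^(1/3)*3^(5/6)*x/6) + C2*cos(10^(1/3)*3^(5/6)*x/6))*exp(30^(1/3)*x/6) + 2


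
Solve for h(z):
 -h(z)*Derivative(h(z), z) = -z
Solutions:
 h(z) = -sqrt(C1 + z^2)
 h(z) = sqrt(C1 + z^2)


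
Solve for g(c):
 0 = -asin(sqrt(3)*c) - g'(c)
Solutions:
 g(c) = C1 - c*asin(sqrt(3)*c) - sqrt(3)*sqrt(1 - 3*c^2)/3


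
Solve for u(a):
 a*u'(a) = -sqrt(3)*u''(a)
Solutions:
 u(a) = C1 + C2*erf(sqrt(2)*3^(3/4)*a/6)


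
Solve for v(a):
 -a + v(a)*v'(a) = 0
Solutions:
 v(a) = -sqrt(C1 + a^2)
 v(a) = sqrt(C1 + a^2)


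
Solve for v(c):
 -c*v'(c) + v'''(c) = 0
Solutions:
 v(c) = C1 + Integral(C2*airyai(c) + C3*airybi(c), c)


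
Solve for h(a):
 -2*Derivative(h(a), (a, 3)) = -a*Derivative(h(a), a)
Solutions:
 h(a) = C1 + Integral(C2*airyai(2^(2/3)*a/2) + C3*airybi(2^(2/3)*a/2), a)


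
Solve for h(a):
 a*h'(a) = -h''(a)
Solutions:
 h(a) = C1 + C2*erf(sqrt(2)*a/2)


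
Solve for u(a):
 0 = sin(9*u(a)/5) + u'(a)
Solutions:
 a + 5*log(cos(9*u(a)/5) - 1)/18 - 5*log(cos(9*u(a)/5) + 1)/18 = C1


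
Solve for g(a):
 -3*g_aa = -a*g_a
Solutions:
 g(a) = C1 + C2*erfi(sqrt(6)*a/6)


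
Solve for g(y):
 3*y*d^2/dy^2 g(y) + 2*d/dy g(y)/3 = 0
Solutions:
 g(y) = C1 + C2*y^(7/9)


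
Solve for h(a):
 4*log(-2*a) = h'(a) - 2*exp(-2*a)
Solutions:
 h(a) = C1 + 4*a*log(-a) + 4*a*(-1 + log(2)) - exp(-2*a)


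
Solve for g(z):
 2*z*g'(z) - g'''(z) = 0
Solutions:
 g(z) = C1 + Integral(C2*airyai(2^(1/3)*z) + C3*airybi(2^(1/3)*z), z)


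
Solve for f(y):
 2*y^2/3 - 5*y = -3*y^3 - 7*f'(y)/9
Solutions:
 f(y) = C1 - 27*y^4/28 - 2*y^3/7 + 45*y^2/14


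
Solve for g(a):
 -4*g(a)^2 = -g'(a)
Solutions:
 g(a) = -1/(C1 + 4*a)


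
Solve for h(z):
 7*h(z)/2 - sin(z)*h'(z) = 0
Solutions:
 h(z) = C1*(cos(z) - 1)^(7/4)/(cos(z) + 1)^(7/4)


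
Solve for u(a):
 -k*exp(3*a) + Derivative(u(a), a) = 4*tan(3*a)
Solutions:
 u(a) = C1 + k*exp(3*a)/3 - 4*log(cos(3*a))/3


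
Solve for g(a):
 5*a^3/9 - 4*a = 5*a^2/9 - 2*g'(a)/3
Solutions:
 g(a) = C1 - 5*a^4/24 + 5*a^3/18 + 3*a^2


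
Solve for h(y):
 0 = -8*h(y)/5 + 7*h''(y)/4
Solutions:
 h(y) = C1*exp(-4*sqrt(70)*y/35) + C2*exp(4*sqrt(70)*y/35)


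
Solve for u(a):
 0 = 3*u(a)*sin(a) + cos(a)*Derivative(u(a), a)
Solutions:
 u(a) = C1*cos(a)^3


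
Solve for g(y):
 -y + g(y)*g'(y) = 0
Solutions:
 g(y) = -sqrt(C1 + y^2)
 g(y) = sqrt(C1 + y^2)


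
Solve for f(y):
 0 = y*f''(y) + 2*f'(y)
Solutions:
 f(y) = C1 + C2/y


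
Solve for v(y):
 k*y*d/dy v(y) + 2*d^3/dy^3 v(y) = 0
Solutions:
 v(y) = C1 + Integral(C2*airyai(2^(2/3)*y*(-k)^(1/3)/2) + C3*airybi(2^(2/3)*y*(-k)^(1/3)/2), y)


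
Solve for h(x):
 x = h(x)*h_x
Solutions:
 h(x) = -sqrt(C1 + x^2)
 h(x) = sqrt(C1 + x^2)


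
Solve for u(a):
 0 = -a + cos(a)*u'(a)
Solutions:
 u(a) = C1 + Integral(a/cos(a), a)


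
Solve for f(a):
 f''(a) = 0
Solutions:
 f(a) = C1 + C2*a


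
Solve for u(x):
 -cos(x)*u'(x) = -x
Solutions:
 u(x) = C1 + Integral(x/cos(x), x)


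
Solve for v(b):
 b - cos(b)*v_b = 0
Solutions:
 v(b) = C1 + Integral(b/cos(b), b)


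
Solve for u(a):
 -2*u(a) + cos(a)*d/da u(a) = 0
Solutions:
 u(a) = C1*(sin(a) + 1)/(sin(a) - 1)


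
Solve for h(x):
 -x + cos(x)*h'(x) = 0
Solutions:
 h(x) = C1 + Integral(x/cos(x), x)


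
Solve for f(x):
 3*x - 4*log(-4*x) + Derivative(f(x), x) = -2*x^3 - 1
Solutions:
 f(x) = C1 - x^4/2 - 3*x^2/2 + 4*x*log(-x) + x*(-5 + 8*log(2))


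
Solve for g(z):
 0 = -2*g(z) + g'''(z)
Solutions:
 g(z) = C3*exp(2^(1/3)*z) + (C1*sin(2^(1/3)*sqrt(3)*z/2) + C2*cos(2^(1/3)*sqrt(3)*z/2))*exp(-2^(1/3)*z/2)
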